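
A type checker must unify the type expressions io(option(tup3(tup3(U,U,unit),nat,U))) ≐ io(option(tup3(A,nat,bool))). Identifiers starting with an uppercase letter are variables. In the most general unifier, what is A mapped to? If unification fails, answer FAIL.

tup3(bool,bool,unit)

Decompose io/1: option(tup3(tup3(U,U,unit),nat,U)) ≐ option(tup3(A,nat,bool)).
Decompose option/1: tup3(tup3(U,U,unit),nat,U) ≐ tup3(A,nat,bool).
Decompose tup3/3: tup3(U,U,unit) ≐ A,  nat ≐ nat,  U ≐ bool.
Bind A := tup3(U,U,unit); no other remaining equation mentions A.
Delete trivial equation nat ≐ nat.
Bind U := bool. Substituting into the earlier binding gives A := tup3(bool,bool,unit).
MGU = { A := tup3(bool,bool,unit), U := bool }, so A := tup3(bool,bool,unit).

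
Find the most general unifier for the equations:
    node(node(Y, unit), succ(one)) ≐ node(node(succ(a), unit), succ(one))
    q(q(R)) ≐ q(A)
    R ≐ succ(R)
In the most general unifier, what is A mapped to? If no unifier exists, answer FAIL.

Decompose node/2: node(Y, unit) ≐ node(succ(a), unit),  succ(one) ≐ succ(one).
Decompose node/2: Y ≐ succ(a),  unit ≐ unit.
Bind Y := succ(a); no other remaining equation mentions Y.
Delete trivial equation unit ≐ unit.
Delete trivial equation succ(one) ≐ succ(one).
Decompose q/1: q(R) ≐ A.
Bind A := q(R); no other remaining equation mentions A.
Occurs check fails: R occurs in succ(R); the equation R ≐ succ(R) has no finite solution.

FAIL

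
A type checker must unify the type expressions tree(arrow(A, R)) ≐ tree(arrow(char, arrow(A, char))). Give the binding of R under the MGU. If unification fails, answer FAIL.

Decompose tree/1: arrow(A, R) ≐ arrow(char, arrow(A, char)).
Decompose arrow/2: A ≐ char,  R ≐ arrow(A, char).
Bind A := char; substituting into the remaining equation gives: R ≐ arrow(char, char).
Bind R := arrow(char, char).
MGU = { A ↦ char, R ↦ arrow(char, char) }, so R ↦ arrow(char, char).

arrow(char, char)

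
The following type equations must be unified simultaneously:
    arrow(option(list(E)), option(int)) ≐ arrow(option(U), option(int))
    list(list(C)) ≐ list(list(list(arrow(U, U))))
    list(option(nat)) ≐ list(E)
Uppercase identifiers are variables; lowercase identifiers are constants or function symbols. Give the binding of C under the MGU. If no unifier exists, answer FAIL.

list(arrow(list(option(nat)), list(option(nat))))

Decompose arrow/2: option(list(E)) ≐ option(U),  option(int) ≐ option(int).
Decompose option/1: list(E) ≐ U.
Bind U := list(E); substituting into the one remaining equation that mentions U gives: list(list(C)) ≐ list(list(list(arrow(list(E), list(E))))).
Delete trivial equation option(int) ≐ option(int).
Decompose list/1: list(C) ≐ list(list(arrow(list(E), list(E)))).
Decompose list/1: C ≐ list(arrow(list(E), list(E))).
Bind C := list(arrow(list(E), list(E))); no other remaining equation mentions C.
Decompose list/1: option(nat) ≐ E.
Bind E := option(nat). Substituting into the earlier bindings gives U := list(option(nat)), C := list(arrow(list(option(nat)), list(option(nat)))).
MGU = { U -> list(option(nat)), C -> list(arrow(list(option(nat)), list(option(nat)))), E -> option(nat) }, so C -> list(arrow(list(option(nat)), list(option(nat)))).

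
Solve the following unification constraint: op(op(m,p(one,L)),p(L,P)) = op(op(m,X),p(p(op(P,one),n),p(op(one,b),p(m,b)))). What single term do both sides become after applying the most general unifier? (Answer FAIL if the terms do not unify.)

Decompose op/2: op(m,p(one,L)) = op(m,X),  p(L,P) = p(p(op(P,one),n),p(op(one,b),p(m,b))).
Decompose op/2: m = m,  p(one,L) = X.
Delete trivial equation m = m.
Bind X := p(one,L); no other remaining equation mentions X.
Decompose p/2: L = p(op(P,one),n),  P = p(op(one,b),p(m,b)).
Bind L := p(op(P,one),n); no other remaining equation mentions L. Substituting into the earlier binding gives X := p(one,p(op(P,one),n)).
Bind P := p(op(one,b),p(m,b)). Substituting into the earlier bindings gives X := p(one,p(op(p(op(one,b),p(m,b)),one),n)), L := p(op(p(op(one,b),p(m,b)),one),n).
Applying the MGU to either side gives op(op(m,p(one,p(op(p(op(one,b),p(m,b)),one),n))),p(p(op(p(op(one,b),p(m,b)),one),n),p(op(one,b),p(m,b)))).

op(op(m,p(one,p(op(p(op(one,b),p(m,b)),one),n))),p(p(op(p(op(one,b),p(m,b)),one),n),p(op(one,b),p(m,b))))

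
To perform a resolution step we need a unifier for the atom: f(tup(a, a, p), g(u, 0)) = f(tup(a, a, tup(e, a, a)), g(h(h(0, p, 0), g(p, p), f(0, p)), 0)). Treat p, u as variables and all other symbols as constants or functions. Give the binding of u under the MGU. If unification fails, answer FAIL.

Decompose f/2: tup(a, a, p) = tup(a, a, tup(e, a, a)),  g(u, 0) = g(h(h(0, p, 0), g(p, p), f(0, p)), 0).
Decompose tup/3: a = a,  a = a,  p = tup(e, a, a).
Delete trivial equation a = a.
Delete trivial equation a = a.
Bind p := tup(e, a, a); substituting into the remaining equation gives: g(u, 0) = g(h(h(0, tup(e, a, a), 0), g(tup(e, a, a), tup(e, a, a)), f(0, tup(e, a, a))), 0).
Decompose g/2: u = h(h(0, tup(e, a, a), 0), g(tup(e, a, a), tup(e, a, a)), f(0, tup(e, a, a))),  0 = 0.
Bind u := h(h(0, tup(e, a, a), 0), g(tup(e, a, a), tup(e, a, a)), f(0, tup(e, a, a))); no other remaining equation mentions u.
Delete trivial equation 0 = 0.
MGU = { p := tup(e, a, a), u := h(h(0, tup(e, a, a), 0), g(tup(e, a, a), tup(e, a, a)), f(0, tup(e, a, a))) }, so u := h(h(0, tup(e, a, a), 0), g(tup(e, a, a), tup(e, a, a)), f(0, tup(e, a, a))).

h(h(0, tup(e, a, a), 0), g(tup(e, a, a), tup(e, a, a)), f(0, tup(e, a, a)))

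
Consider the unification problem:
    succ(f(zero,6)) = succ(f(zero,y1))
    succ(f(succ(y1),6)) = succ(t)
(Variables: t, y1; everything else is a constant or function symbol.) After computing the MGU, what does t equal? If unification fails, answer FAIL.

Decompose succ/1: f(zero,6) = f(zero,y1).
Decompose f/2: zero = zero,  6 = y1.
Delete trivial equation zero = zero.
Bind y1 := 6; substituting into the remaining equation gives: succ(f(succ(6),6)) = succ(t).
Decompose succ/1: f(succ(6),6) = t.
Bind t := f(succ(6),6).
MGU = { y1 ↦ 6, t ↦ f(succ(6),6) }, so t ↦ f(succ(6),6).

f(succ(6),6)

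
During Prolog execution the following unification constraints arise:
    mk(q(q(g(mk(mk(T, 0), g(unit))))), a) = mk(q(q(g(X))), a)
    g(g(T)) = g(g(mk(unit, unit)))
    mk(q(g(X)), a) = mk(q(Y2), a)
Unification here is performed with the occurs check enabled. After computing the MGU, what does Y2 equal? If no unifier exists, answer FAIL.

Decompose mk/2: q(q(g(mk(mk(T, 0), g(unit))))) = q(q(g(X))),  a = a.
Decompose q/1: q(g(mk(mk(T, 0), g(unit)))) = q(g(X)).
Decompose q/1: g(mk(mk(T, 0), g(unit))) = g(X).
Decompose g/1: mk(mk(T, 0), g(unit)) = X.
Bind X := mk(mk(T, 0), g(unit)); substituting into the one remaining equation that mentions X gives: mk(q(g(mk(mk(T, 0), g(unit)))), a) = mk(q(Y2), a).
Delete trivial equation a = a.
Decompose g/1: g(T) = g(mk(unit, unit)).
Decompose g/1: T = mk(unit, unit).
Bind T := mk(unit, unit); substituting into the remaining equation gives: mk(q(g(mk(mk(mk(unit, unit), 0), g(unit)))), a) = mk(q(Y2), a). Substituting into the earlier binding gives X := mk(mk(mk(unit, unit), 0), g(unit)).
Decompose mk/2: q(g(mk(mk(mk(unit, unit), 0), g(unit)))) = q(Y2),  a = a.
Decompose q/1: g(mk(mk(mk(unit, unit), 0), g(unit))) = Y2.
Bind Y2 := g(mk(mk(mk(unit, unit), 0), g(unit))); no other remaining equation mentions Y2.
Delete trivial equation a = a.
MGU = { X -> mk(mk(mk(unit, unit), 0), g(unit)), T -> mk(unit, unit), Y2 -> g(mk(mk(mk(unit, unit), 0), g(unit))) }, so Y2 -> g(mk(mk(mk(unit, unit), 0), g(unit))).

g(mk(mk(mk(unit, unit), 0), g(unit)))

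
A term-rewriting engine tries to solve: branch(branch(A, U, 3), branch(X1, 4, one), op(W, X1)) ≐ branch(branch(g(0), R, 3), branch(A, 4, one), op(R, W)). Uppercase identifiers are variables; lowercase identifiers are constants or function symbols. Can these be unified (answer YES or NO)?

YES

Decompose branch/3: branch(A, U, 3) ≐ branch(g(0), R, 3),  branch(X1, 4, one) ≐ branch(A, 4, one),  op(W, X1) ≐ op(R, W).
Decompose branch/3: A ≐ g(0),  U ≐ R,  3 ≐ 3.
Bind A := g(0); substituting into the one remaining equation that mentions A gives: branch(X1, 4, one) ≐ branch(g(0), 4, one).
Bind U := R; no other remaining equation mentions U.
Delete trivial equation 3 ≐ 3.
Decompose branch/3: X1 ≐ g(0),  4 ≐ 4,  one ≐ one.
Bind X1 := g(0); substituting into the one remaining equation that mentions X1 gives: op(W, g(0)) ≐ op(R, W).
Delete trivial equation 4 ≐ 4.
Delete trivial equation one ≐ one.
Decompose op/2: W ≐ R,  g(0) ≐ W.
Bind W := R; substituting into the remaining equation gives: g(0) ≐ R.
Bind R := g(0). Substituting into the earlier bindings gives U := g(0), W := g(0).
No equations remain and no clash or occurs-check failure arose, so a unifier exists.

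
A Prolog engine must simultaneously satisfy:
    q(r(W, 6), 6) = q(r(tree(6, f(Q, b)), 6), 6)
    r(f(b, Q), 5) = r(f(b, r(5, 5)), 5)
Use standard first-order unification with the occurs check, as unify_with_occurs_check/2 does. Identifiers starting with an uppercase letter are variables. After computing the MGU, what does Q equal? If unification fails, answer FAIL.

Decompose q/2: r(W, 6) = r(tree(6, f(Q, b)), 6),  6 = 6.
Decompose r/2: W = tree(6, f(Q, b)),  6 = 6.
Bind W := tree(6, f(Q, b)); no other remaining equation mentions W.
Delete trivial equation 6 = 6.
Delete trivial equation 6 = 6.
Decompose r/2: f(b, Q) = f(b, r(5, 5)),  5 = 5.
Decompose f/2: b = b,  Q = r(5, 5).
Delete trivial equation b = b.
Bind Q := r(5, 5); no other remaining equation mentions Q. Substituting into the earlier binding gives W := tree(6, f(r(5, 5), b)).
Delete trivial equation 5 = 5.
MGU = { W ↦ tree(6, f(r(5, 5), b)), Q ↦ r(5, 5) }, so Q ↦ r(5, 5).

r(5, 5)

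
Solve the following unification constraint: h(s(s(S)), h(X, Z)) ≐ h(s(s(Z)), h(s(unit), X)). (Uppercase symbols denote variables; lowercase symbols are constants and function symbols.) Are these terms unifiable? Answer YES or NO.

Decompose h/2: s(s(S)) ≐ s(s(Z)),  h(X, Z) ≐ h(s(unit), X).
Decompose s/1: s(S) ≐ s(Z).
Decompose s/1: S ≐ Z.
Bind S := Z; no other remaining equation mentions S.
Decompose h/2: X ≐ s(unit),  Z ≐ X.
Bind X := s(unit); substituting into the remaining equation gives: Z ≐ s(unit).
Bind Z := s(unit). Substituting into the earlier binding gives S := s(unit).
No equations remain and no clash or occurs-check failure arose, so a unifier exists.

YES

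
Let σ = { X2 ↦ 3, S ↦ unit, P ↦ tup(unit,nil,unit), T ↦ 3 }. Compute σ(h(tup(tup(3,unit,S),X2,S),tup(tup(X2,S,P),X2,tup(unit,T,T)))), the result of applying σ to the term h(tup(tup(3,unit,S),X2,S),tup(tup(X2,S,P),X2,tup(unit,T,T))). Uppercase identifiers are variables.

h(tup(tup(3,unit,unit),3,unit),tup(tup(3,unit,tup(unit,nil,unit)),3,tup(unit,3,3)))

Replace each occurrence of X2 with 3.
Replace each occurrence of S with unit.
Replace each occurrence of P with tup(unit,nil,unit).
Replace each occurrence of T with 3.
Result: h(tup(tup(3,unit,unit),3,unit),tup(tup(3,unit,tup(unit,nil,unit)),3,tup(unit,3,3))).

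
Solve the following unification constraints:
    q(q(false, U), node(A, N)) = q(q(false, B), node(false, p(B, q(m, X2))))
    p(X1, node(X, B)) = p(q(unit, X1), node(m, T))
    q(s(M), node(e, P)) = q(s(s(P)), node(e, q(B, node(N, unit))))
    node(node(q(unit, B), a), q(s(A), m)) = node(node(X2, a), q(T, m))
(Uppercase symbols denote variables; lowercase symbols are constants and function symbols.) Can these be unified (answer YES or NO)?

NO

Decompose q/2: q(false, U) = q(false, B),  node(A, N) = node(false, p(B, q(m, X2))).
Decompose q/2: false = false,  U = B.
Delete trivial equation false = false.
Bind U := B; no other remaining equation mentions U.
Decompose node/2: A = false,  N = p(B, q(m, X2)).
Bind A := false; substituting into the one remaining equation that mentions A gives: node(node(q(unit, B), a), q(s(false), m)) = node(node(X2, a), q(T, m)).
Bind N := p(B, q(m, X2)); substituting into the one remaining equation that mentions N gives: q(s(M), node(e, P)) = q(s(s(P)), node(e, q(B, node(p(B, q(m, X2)), unit)))).
Decompose p/2: X1 = q(unit, X1),  node(X, B) = node(m, T).
Occurs check fails: X1 occurs in q(unit, X1); the equation X1 = q(unit, X1) has no finite solution.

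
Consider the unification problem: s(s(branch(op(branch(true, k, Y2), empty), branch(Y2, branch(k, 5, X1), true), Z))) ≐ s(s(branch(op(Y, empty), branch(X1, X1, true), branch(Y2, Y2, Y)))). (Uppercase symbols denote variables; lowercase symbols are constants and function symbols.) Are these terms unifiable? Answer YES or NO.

NO

Decompose s/1: s(branch(op(branch(true, k, Y2), empty), branch(Y2, branch(k, 5, X1), true), Z)) ≐ s(branch(op(Y, empty), branch(X1, X1, true), branch(Y2, Y2, Y))).
Decompose s/1: branch(op(branch(true, k, Y2), empty), branch(Y2, branch(k, 5, X1), true), Z) ≐ branch(op(Y, empty), branch(X1, X1, true), branch(Y2, Y2, Y)).
Decompose branch/3: op(branch(true, k, Y2), empty) ≐ op(Y, empty),  branch(Y2, branch(k, 5, X1), true) ≐ branch(X1, X1, true),  Z ≐ branch(Y2, Y2, Y).
Decompose op/2: branch(true, k, Y2) ≐ Y,  empty ≐ empty.
Bind Y := branch(true, k, Y2); substituting into the one remaining equation that mentions Y gives: Z ≐ branch(Y2, Y2, branch(true, k, Y2)).
Delete trivial equation empty ≐ empty.
Decompose branch/3: Y2 ≐ X1,  branch(k, 5, X1) ≐ X1,  true ≐ true.
Bind Y2 := X1; substituting into the one remaining equation that mentions Y2 gives: Z ≐ branch(X1, X1, branch(true, k, X1)). Substituting into the earlier binding gives Y := branch(true, k, X1).
Occurs check fails: X1 occurs in branch(k, 5, X1); the equation X1 ≐ branch(k, 5, X1) has no finite solution.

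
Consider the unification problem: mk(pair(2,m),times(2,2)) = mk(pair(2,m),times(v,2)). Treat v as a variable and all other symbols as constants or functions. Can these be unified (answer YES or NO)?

Decompose mk/2: pair(2,m) = pair(2,m),  times(2,2) = times(v,2).
Delete trivial equation pair(2,m) = pair(2,m).
Decompose times/2: 2 = v,  2 = 2.
Bind v := 2; no other remaining equation mentions v.
Delete trivial equation 2 = 2.
No equations remain and no clash or occurs-check failure arose, so a unifier exists.

YES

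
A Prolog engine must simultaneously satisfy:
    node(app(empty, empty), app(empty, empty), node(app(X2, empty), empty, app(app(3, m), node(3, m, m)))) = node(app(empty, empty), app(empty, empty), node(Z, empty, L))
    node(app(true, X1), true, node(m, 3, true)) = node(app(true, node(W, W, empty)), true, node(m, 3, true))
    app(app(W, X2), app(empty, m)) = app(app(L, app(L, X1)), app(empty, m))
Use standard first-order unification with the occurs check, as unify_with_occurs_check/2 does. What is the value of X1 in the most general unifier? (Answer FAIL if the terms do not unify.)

Decompose node/3: app(empty, empty) = app(empty, empty),  app(empty, empty) = app(empty, empty),  node(app(X2, empty), empty, app(app(3, m), node(3, m, m))) = node(Z, empty, L).
Delete trivial equation app(empty, empty) = app(empty, empty).
Delete trivial equation app(empty, empty) = app(empty, empty).
Decompose node/3: app(X2, empty) = Z,  empty = empty,  app(app(3, m), node(3, m, m)) = L.
Bind Z := app(X2, empty); no other remaining equation mentions Z.
Delete trivial equation empty = empty.
Bind L := app(app(3, m), node(3, m, m)); substituting into the one remaining equation that mentions L gives: app(app(W, X2), app(empty, m)) = app(app(app(app(3, m), node(3, m, m)), app(app(app(3, m), node(3, m, m)), X1)), app(empty, m)).
Decompose node/3: app(true, X1) = app(true, node(W, W, empty)),  true = true,  node(m, 3, true) = node(m, 3, true).
Decompose app/2: true = true,  X1 = node(W, W, empty).
Delete trivial equation true = true.
Bind X1 := node(W, W, empty); substituting into the one remaining equation that mentions X1 gives: app(app(W, X2), app(empty, m)) = app(app(app(app(3, m), node(3, m, m)), app(app(app(3, m), node(3, m, m)), node(W, W, empty))), app(empty, m)).
Delete trivial equation true = true.
Delete trivial equation node(m, 3, true) = node(m, 3, true).
Decompose app/2: app(W, X2) = app(app(app(3, m), node(3, m, m)), app(app(app(3, m), node(3, m, m)), node(W, W, empty))),  app(empty, m) = app(empty, m).
Decompose app/2: W = app(app(3, m), node(3, m, m)),  X2 = app(app(app(3, m), node(3, m, m)), node(W, W, empty)).
Bind W := app(app(3, m), node(3, m, m)); substituting into the one remaining equation that mentions W gives: X2 = app(app(app(3, m), node(3, m, m)), node(app(app(3, m), node(3, m, m)), app(app(3, m), node(3, m, m)), empty)). Substituting into the earlier binding gives X1 := node(app(app(3, m), node(3, m, m)), app(app(3, m), node(3, m, m)), empty).
Bind X2 := app(app(app(3, m), node(3, m, m)), node(app(app(3, m), node(3, m, m)), app(app(3, m), node(3, m, m)), empty)); no other remaining equation mentions X2. Substituting into the earlier binding gives Z := app(app(app(app(3, m), node(3, m, m)), node(app(app(3, m), node(3, m, m)), app(app(3, m), node(3, m, m)), empty)), empty).
Delete trivial equation app(empty, m) = app(empty, m).
MGU = { Z -> app(app(app(app(3, m), node(3, m, m)), node(app(app(3, m), node(3, m, m)), app(app(3, m), node(3, m, m)), empty)), empty), L -> app(app(3, m), node(3, m, m)), X1 -> node(app(app(3, m), node(3, m, m)), app(app(3, m), node(3, m, m)), empty), W -> app(app(3, m), node(3, m, m)), X2 -> app(app(app(3, m), node(3, m, m)), node(app(app(3, m), node(3, m, m)), app(app(3, m), node(3, m, m)), empty)) }, so X1 -> node(app(app(3, m), node(3, m, m)), app(app(3, m), node(3, m, m)), empty).

node(app(app(3, m), node(3, m, m)), app(app(3, m), node(3, m, m)), empty)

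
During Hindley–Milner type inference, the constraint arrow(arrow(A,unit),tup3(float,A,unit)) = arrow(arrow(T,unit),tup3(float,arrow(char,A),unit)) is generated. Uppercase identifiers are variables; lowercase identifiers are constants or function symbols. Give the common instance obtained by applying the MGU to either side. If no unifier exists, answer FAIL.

Decompose arrow/2: arrow(A,unit) = arrow(T,unit),  tup3(float,A,unit) = tup3(float,arrow(char,A),unit).
Decompose arrow/2: A = T,  unit = unit.
Bind A := T; substituting into the one remaining equation that mentions A gives: tup3(float,T,unit) = tup3(float,arrow(char,T),unit).
Delete trivial equation unit = unit.
Decompose tup3/3: float = float,  T = arrow(char,T),  unit = unit.
Delete trivial equation float = float.
Occurs check fails: T occurs in arrow(char,T); the equation T = arrow(char,T) has no finite solution.

FAIL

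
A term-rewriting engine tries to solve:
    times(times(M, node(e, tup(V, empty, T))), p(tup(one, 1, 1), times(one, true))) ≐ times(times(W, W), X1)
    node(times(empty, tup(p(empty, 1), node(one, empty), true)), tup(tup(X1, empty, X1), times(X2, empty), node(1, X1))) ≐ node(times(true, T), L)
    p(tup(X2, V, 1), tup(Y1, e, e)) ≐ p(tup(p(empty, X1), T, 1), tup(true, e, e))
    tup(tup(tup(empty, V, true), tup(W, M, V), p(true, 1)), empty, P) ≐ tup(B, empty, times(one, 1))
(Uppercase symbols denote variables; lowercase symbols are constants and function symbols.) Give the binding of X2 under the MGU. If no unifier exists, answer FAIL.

FAIL

Decompose times/2: times(M, node(e, tup(V, empty, T))) ≐ times(W, W),  p(tup(one, 1, 1), times(one, true)) ≐ X1.
Decompose times/2: M ≐ W,  node(e, tup(V, empty, T)) ≐ W.
Bind M := W; substituting into the one remaining equation that mentions M gives: tup(tup(tup(empty, V, true), tup(W, W, V), p(true, 1)), empty, P) ≐ tup(B, empty, times(one, 1)).
Bind W := node(e, tup(V, empty, T)); substituting into the one remaining equation that mentions W gives: tup(tup(tup(empty, V, true), tup(node(e, tup(V, empty, T)), node(e, tup(V, empty, T)), V), p(true, 1)), empty, P) ≐ tup(B, empty, times(one, 1)). Substituting into the earlier binding gives M := node(e, tup(V, empty, T)).
Bind X1 := p(tup(one, 1, 1), times(one, true)); substituting into the 2 remaining equations that mention X1 gives: node(times(empty, tup(p(empty, 1), node(one, empty), true)), tup(tup(p(tup(one, 1, 1), times(one, true)), empty, p(tup(one, 1, 1), times(one, true))), times(X2, empty), node(1, p(tup(one, 1, 1), times(one, true))))) ≐ node(times(true, T), L),  p(tup(X2, V, 1), tup(Y1, e, e)) ≐ p(tup(p(empty, p(tup(one, 1, 1), times(one, true))), T, 1), tup(true, e, e)).
Decompose node/2: times(empty, tup(p(empty, 1), node(one, empty), true)) ≐ times(true, T),  tup(tup(p(tup(one, 1, 1), times(one, true)), empty, p(tup(one, 1, 1), times(one, true))), times(X2, empty), node(1, p(tup(one, 1, 1), times(one, true)))) ≐ L.
Decompose times/2: empty ≐ true,  tup(p(empty, 1), node(one, empty), true) ≐ T.
Clash: constants empty and true differ; no unifier exists.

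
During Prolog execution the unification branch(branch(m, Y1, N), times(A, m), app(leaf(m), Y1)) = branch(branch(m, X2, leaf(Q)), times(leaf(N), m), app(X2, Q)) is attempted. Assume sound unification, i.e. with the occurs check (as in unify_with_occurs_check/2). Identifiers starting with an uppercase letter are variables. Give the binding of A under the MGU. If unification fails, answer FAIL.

Decompose branch/3: branch(m, Y1, N) = branch(m, X2, leaf(Q)),  times(A, m) = times(leaf(N), m),  app(leaf(m), Y1) = app(X2, Q).
Decompose branch/3: m = m,  Y1 = X2,  N = leaf(Q).
Delete trivial equation m = m.
Bind Y1 := X2; substituting into the one remaining equation that mentions Y1 gives: app(leaf(m), X2) = app(X2, Q).
Bind N := leaf(Q); substituting into the one remaining equation that mentions N gives: times(A, m) = times(leaf(leaf(Q)), m).
Decompose times/2: A = leaf(leaf(Q)),  m = m.
Bind A := leaf(leaf(Q)); no other remaining equation mentions A.
Delete trivial equation m = m.
Decompose app/2: leaf(m) = X2,  X2 = Q.
Bind X2 := leaf(m); substituting into the remaining equation gives: leaf(m) = Q. Substituting into the earlier binding gives Y1 := leaf(m).
Bind Q := leaf(m). Substituting into the earlier bindings gives N := leaf(leaf(m)), A := leaf(leaf(leaf(m))).
MGU = { Y1 = leaf(m), N = leaf(leaf(m)), A = leaf(leaf(leaf(m))), X2 = leaf(m), Q = leaf(m) }, so A = leaf(leaf(leaf(m))).

leaf(leaf(leaf(m)))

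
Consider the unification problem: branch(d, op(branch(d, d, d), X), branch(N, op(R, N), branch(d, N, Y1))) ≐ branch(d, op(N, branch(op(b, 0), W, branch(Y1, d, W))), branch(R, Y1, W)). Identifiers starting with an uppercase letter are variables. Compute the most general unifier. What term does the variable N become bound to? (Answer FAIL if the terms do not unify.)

Decompose branch/3: d ≐ d,  op(branch(d, d, d), X) ≐ op(N, branch(op(b, 0), W, branch(Y1, d, W))),  branch(N, op(R, N), branch(d, N, Y1)) ≐ branch(R, Y1, W).
Delete trivial equation d ≐ d.
Decompose op/2: branch(d, d, d) ≐ N,  X ≐ branch(op(b, 0), W, branch(Y1, d, W)).
Bind N := branch(d, d, d); substituting into the one remaining equation that mentions N gives: branch(branch(d, d, d), op(R, branch(d, d, d)), branch(d, branch(d, d, d), Y1)) ≐ branch(R, Y1, W).
Bind X := branch(op(b, 0), W, branch(Y1, d, W)); no other remaining equation mentions X.
Decompose branch/3: branch(d, d, d) ≐ R,  op(R, branch(d, d, d)) ≐ Y1,  branch(d, branch(d, d, d), Y1) ≐ W.
Bind R := branch(d, d, d); substituting into the one remaining equation that mentions R gives: op(branch(d, d, d), branch(d, d, d)) ≐ Y1.
Bind Y1 := op(branch(d, d, d), branch(d, d, d)); substituting into the remaining equation gives: branch(d, branch(d, d, d), op(branch(d, d, d), branch(d, d, d))) ≐ W. Substituting into the earlier binding gives X := branch(op(b, 0), W, branch(op(branch(d, d, d), branch(d, d, d)), d, W)).
Bind W := branch(d, branch(d, d, d), op(branch(d, d, d), branch(d, d, d))). Substituting into the earlier binding gives X := branch(op(b, 0), branch(d, branch(d, d, d), op(branch(d, d, d), branch(d, d, d))), branch(op(branch(d, d, d), branch(d, d, d)), d, branch(d, branch(d, d, d), op(branch(d, d, d), branch(d, d, d))))).
MGU = { N ↦ branch(d, d, d), X ↦ branch(op(b, 0), branch(d, branch(d, d, d), op(branch(d, d, d), branch(d, d, d))), branch(op(branch(d, d, d), branch(d, d, d)), d, branch(d, branch(d, d, d), op(branch(d, d, d), branch(d, d, d))))), R ↦ branch(d, d, d), Y1 ↦ op(branch(d, d, d), branch(d, d, d)), W ↦ branch(d, branch(d, d, d), op(branch(d, d, d), branch(d, d, d))) }, so N ↦ branch(d, d, d).

branch(d, d, d)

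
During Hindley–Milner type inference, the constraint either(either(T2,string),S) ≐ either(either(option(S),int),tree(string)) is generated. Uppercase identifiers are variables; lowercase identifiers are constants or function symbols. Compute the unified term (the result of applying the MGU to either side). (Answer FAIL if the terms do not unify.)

FAIL

Decompose either/2: either(T2,string) ≐ either(option(S),int),  S ≐ tree(string).
Decompose either/2: T2 ≐ option(S),  string ≐ int.
Bind T2 := option(S); no other remaining equation mentions T2.
Clash: constants string and int differ; no unifier exists.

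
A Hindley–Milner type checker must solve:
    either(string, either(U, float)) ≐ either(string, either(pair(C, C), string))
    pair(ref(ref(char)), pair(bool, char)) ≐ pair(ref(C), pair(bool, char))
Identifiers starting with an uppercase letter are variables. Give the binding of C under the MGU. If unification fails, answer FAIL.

FAIL

Decompose either/2: string ≐ string,  either(U, float) ≐ either(pair(C, C), string).
Delete trivial equation string ≐ string.
Decompose either/2: U ≐ pair(C, C),  float ≐ string.
Bind U := pair(C, C); no other remaining equation mentions U.
Clash: constants float and string differ; no unifier exists.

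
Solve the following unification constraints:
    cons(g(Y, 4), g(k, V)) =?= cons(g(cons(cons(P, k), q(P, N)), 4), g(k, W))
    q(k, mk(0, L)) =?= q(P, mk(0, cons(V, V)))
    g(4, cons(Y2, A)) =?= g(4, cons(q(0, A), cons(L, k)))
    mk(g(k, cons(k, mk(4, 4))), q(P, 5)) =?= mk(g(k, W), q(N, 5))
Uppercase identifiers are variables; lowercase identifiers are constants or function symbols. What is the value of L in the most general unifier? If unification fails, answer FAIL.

Decompose cons/2: g(Y, 4) =?= g(cons(cons(P, k), q(P, N)), 4),  g(k, V) =?= g(k, W).
Decompose g/2: Y =?= cons(cons(P, k), q(P, N)),  4 =?= 4.
Bind Y := cons(cons(P, k), q(P, N)); no other remaining equation mentions Y.
Delete trivial equation 4 =?= 4.
Decompose g/2: k =?= k,  V =?= W.
Delete trivial equation k =?= k.
Bind V := W; substituting into the one remaining equation that mentions V gives: q(k, mk(0, L)) =?= q(P, mk(0, cons(W, W))).
Decompose q/2: k =?= P,  mk(0, L) =?= mk(0, cons(W, W)).
Bind P := k; substituting into the one remaining equation that mentions P gives: mk(g(k, cons(k, mk(4, 4))), q(k, 5)) =?= mk(g(k, W), q(N, 5)). Substituting into the earlier binding gives Y := cons(cons(k, k), q(k, N)).
Decompose mk/2: 0 =?= 0,  L =?= cons(W, W).
Delete trivial equation 0 =?= 0.
Bind L := cons(W, W); substituting into the one remaining equation that mentions L gives: g(4, cons(Y2, A)) =?= g(4, cons(q(0, A), cons(cons(W, W), k))).
Decompose g/2: 4 =?= 4,  cons(Y2, A) =?= cons(q(0, A), cons(cons(W, W), k)).
Delete trivial equation 4 =?= 4.
Decompose cons/2: Y2 =?= q(0, A),  A =?= cons(cons(W, W), k).
Bind Y2 := q(0, A); no other remaining equation mentions Y2.
Bind A := cons(cons(W, W), k); no other remaining equation mentions A. Substituting into the earlier binding gives Y2 := q(0, cons(cons(W, W), k)).
Decompose mk/2: g(k, cons(k, mk(4, 4))) =?= g(k, W),  q(k, 5) =?= q(N, 5).
Decompose g/2: k =?= k,  cons(k, mk(4, 4)) =?= W.
Delete trivial equation k =?= k.
Bind W := cons(k, mk(4, 4)); no other remaining equation mentions W. Substituting into the earlier bindings gives V := cons(k, mk(4, 4)), L := cons(cons(k, mk(4, 4)), cons(k, mk(4, 4))), Y2 := q(0, cons(cons(cons(k, mk(4, 4)), cons(k, mk(4, 4))), k)), A := cons(cons(cons(k, mk(4, 4)), cons(k, mk(4, 4))), k).
Decompose q/2: k =?= N,  5 =?= 5.
Bind N := k; no other remaining equation mentions N. Substituting into the earlier binding gives Y := cons(cons(k, k), q(k, k)).
Delete trivial equation 5 =?= 5.
MGU = { Y ↦ cons(cons(k, k), q(k, k)), V ↦ cons(k, mk(4, 4)), P ↦ k, L ↦ cons(cons(k, mk(4, 4)), cons(k, mk(4, 4))), Y2 ↦ q(0, cons(cons(cons(k, mk(4, 4)), cons(k, mk(4, 4))), k)), A ↦ cons(cons(cons(k, mk(4, 4)), cons(k, mk(4, 4))), k), W ↦ cons(k, mk(4, 4)), N ↦ k }, so L ↦ cons(cons(k, mk(4, 4)), cons(k, mk(4, 4))).

cons(cons(k, mk(4, 4)), cons(k, mk(4, 4)))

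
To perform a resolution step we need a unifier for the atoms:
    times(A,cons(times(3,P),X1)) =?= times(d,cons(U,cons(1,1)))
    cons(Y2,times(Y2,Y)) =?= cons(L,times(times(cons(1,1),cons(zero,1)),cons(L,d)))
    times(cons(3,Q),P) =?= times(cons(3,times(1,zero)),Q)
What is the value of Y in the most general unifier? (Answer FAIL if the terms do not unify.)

Decompose times/2: A =?= d,  cons(times(3,P),X1) =?= cons(U,cons(1,1)).
Bind A := d; no other remaining equation mentions A.
Decompose cons/2: times(3,P) =?= U,  X1 =?= cons(1,1).
Bind U := times(3,P); no other remaining equation mentions U.
Bind X1 := cons(1,1); no other remaining equation mentions X1.
Decompose cons/2: Y2 =?= L,  times(Y2,Y) =?= times(times(cons(1,1),cons(zero,1)),cons(L,d)).
Bind Y2 := L; substituting into the one remaining equation that mentions Y2 gives: times(L,Y) =?= times(times(cons(1,1),cons(zero,1)),cons(L,d)).
Decompose times/2: L =?= times(cons(1,1),cons(zero,1)),  Y =?= cons(L,d).
Bind L := times(cons(1,1),cons(zero,1)); substituting into the one remaining equation that mentions L gives: Y =?= cons(times(cons(1,1),cons(zero,1)),d). Substituting into the earlier binding gives Y2 := times(cons(1,1),cons(zero,1)).
Bind Y := cons(times(cons(1,1),cons(zero,1)),d); no other remaining equation mentions Y.
Decompose times/2: cons(3,Q) =?= cons(3,times(1,zero)),  P =?= Q.
Decompose cons/2: 3 =?= 3,  Q =?= times(1,zero).
Delete trivial equation 3 =?= 3.
Bind Q := times(1,zero); substituting into the remaining equation gives: P =?= times(1,zero).
Bind P := times(1,zero). Substituting into the earlier binding gives U := times(3,times(1,zero)).
MGU = { A := d, U := times(3,times(1,zero)), X1 := cons(1,1), Y2 := times(cons(1,1),cons(zero,1)), L := times(cons(1,1),cons(zero,1)), Y := cons(times(cons(1,1),cons(zero,1)),d), Q := times(1,zero), P := times(1,zero) }, so Y := cons(times(cons(1,1),cons(zero,1)),d).

cons(times(cons(1,1),cons(zero,1)),d)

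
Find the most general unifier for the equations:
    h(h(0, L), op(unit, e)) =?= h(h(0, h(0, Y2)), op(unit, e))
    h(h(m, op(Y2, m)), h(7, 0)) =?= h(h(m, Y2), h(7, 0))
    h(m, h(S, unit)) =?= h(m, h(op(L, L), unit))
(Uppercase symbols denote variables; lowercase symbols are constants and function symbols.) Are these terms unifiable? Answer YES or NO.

NO

Decompose h/2: h(0, L) =?= h(0, h(0, Y2)),  op(unit, e) =?= op(unit, e).
Decompose h/2: 0 =?= 0,  L =?= h(0, Y2).
Delete trivial equation 0 =?= 0.
Bind L := h(0, Y2); substituting into the one remaining equation that mentions L gives: h(m, h(S, unit)) =?= h(m, h(op(h(0, Y2), h(0, Y2)), unit)).
Delete trivial equation op(unit, e) =?= op(unit, e).
Decompose h/2: h(m, op(Y2, m)) =?= h(m, Y2),  h(7, 0) =?= h(7, 0).
Decompose h/2: m =?= m,  op(Y2, m) =?= Y2.
Delete trivial equation m =?= m.
Occurs check fails: Y2 occurs in op(Y2, m); the equation Y2 =?= op(Y2, m) has no finite solution.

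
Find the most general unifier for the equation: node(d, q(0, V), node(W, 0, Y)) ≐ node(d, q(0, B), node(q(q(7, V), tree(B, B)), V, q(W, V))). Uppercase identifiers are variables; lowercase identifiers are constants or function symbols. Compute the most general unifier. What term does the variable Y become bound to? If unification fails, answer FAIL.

Decompose node/3: d ≐ d,  q(0, V) ≐ q(0, B),  node(W, 0, Y) ≐ node(q(q(7, V), tree(B, B)), V, q(W, V)).
Delete trivial equation d ≐ d.
Decompose q/2: 0 ≐ 0,  V ≐ B.
Delete trivial equation 0 ≐ 0.
Bind V := B; substituting into the remaining equation gives: node(W, 0, Y) ≐ node(q(q(7, B), tree(B, B)), B, q(W, B)).
Decompose node/3: W ≐ q(q(7, B), tree(B, B)),  0 ≐ B,  Y ≐ q(W, B).
Bind W := q(q(7, B), tree(B, B)); substituting into the one remaining equation that mentions W gives: Y ≐ q(q(q(7, B), tree(B, B)), B).
Bind B := 0; substituting into the remaining equation gives: Y ≐ q(q(q(7, 0), tree(0, 0)), 0). Substituting into the earlier bindings gives V := 0, W := q(q(7, 0), tree(0, 0)).
Bind Y := q(q(q(7, 0), tree(0, 0)), 0).
MGU = { V ↦ 0, W ↦ q(q(7, 0), tree(0, 0)), B ↦ 0, Y ↦ q(q(q(7, 0), tree(0, 0)), 0) }, so Y ↦ q(q(q(7, 0), tree(0, 0)), 0).

q(q(q(7, 0), tree(0, 0)), 0)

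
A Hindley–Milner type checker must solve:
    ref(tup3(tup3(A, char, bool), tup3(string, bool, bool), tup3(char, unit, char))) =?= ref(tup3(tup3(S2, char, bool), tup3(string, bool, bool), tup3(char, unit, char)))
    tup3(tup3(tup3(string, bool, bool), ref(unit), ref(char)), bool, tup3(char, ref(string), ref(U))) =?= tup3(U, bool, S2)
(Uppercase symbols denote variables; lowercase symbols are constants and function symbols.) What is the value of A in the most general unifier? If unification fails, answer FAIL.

Decompose ref/1: tup3(tup3(A, char, bool), tup3(string, bool, bool), tup3(char, unit, char)) =?= tup3(tup3(S2, char, bool), tup3(string, bool, bool), tup3(char, unit, char)).
Decompose tup3/3: tup3(A, char, bool) =?= tup3(S2, char, bool),  tup3(string, bool, bool) =?= tup3(string, bool, bool),  tup3(char, unit, char) =?= tup3(char, unit, char).
Decompose tup3/3: A =?= S2,  char =?= char,  bool =?= bool.
Bind A := S2; no other remaining equation mentions A.
Delete trivial equation char =?= char.
Delete trivial equation bool =?= bool.
Delete trivial equation tup3(string, bool, bool) =?= tup3(string, bool, bool).
Delete trivial equation tup3(char, unit, char) =?= tup3(char, unit, char).
Decompose tup3/3: tup3(tup3(string, bool, bool), ref(unit), ref(char)) =?= U,  bool =?= bool,  tup3(char, ref(string), ref(U)) =?= S2.
Bind U := tup3(tup3(string, bool, bool), ref(unit), ref(char)); substituting into the one remaining equation that mentions U gives: tup3(char, ref(string), ref(tup3(tup3(string, bool, bool), ref(unit), ref(char)))) =?= S2.
Delete trivial equation bool =?= bool.
Bind S2 := tup3(char, ref(string), ref(tup3(tup3(string, bool, bool), ref(unit), ref(char)))). Substituting into the earlier binding gives A := tup3(char, ref(string), ref(tup3(tup3(string, bool, bool), ref(unit), ref(char)))).
MGU = { A ↦ tup3(char, ref(string), ref(tup3(tup3(string, bool, bool), ref(unit), ref(char)))), U ↦ tup3(tup3(string, bool, bool), ref(unit), ref(char)), S2 ↦ tup3(char, ref(string), ref(tup3(tup3(string, bool, bool), ref(unit), ref(char)))) }, so A ↦ tup3(char, ref(string), ref(tup3(tup3(string, bool, bool), ref(unit), ref(char)))).

tup3(char, ref(string), ref(tup3(tup3(string, bool, bool), ref(unit), ref(char))))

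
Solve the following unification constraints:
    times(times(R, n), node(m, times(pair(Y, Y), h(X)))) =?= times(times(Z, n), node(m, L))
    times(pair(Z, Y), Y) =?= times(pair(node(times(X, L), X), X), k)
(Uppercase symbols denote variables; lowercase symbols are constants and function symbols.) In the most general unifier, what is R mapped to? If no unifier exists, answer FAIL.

node(times(k, times(pair(k, k), h(k))), k)

Decompose times/2: times(R, n) =?= times(Z, n),  node(m, times(pair(Y, Y), h(X))) =?= node(m, L).
Decompose times/2: R =?= Z,  n =?= n.
Bind R := Z; no other remaining equation mentions R.
Delete trivial equation n =?= n.
Decompose node/2: m =?= m,  times(pair(Y, Y), h(X)) =?= L.
Delete trivial equation m =?= m.
Bind L := times(pair(Y, Y), h(X)); substituting into the remaining equation gives: times(pair(Z, Y), Y) =?= times(pair(node(times(X, times(pair(Y, Y), h(X))), X), X), k).
Decompose times/2: pair(Z, Y) =?= pair(node(times(X, times(pair(Y, Y), h(X))), X), X),  Y =?= k.
Decompose pair/2: Z =?= node(times(X, times(pair(Y, Y), h(X))), X),  Y =?= X.
Bind Z := node(times(X, times(pair(Y, Y), h(X))), X); no other remaining equation mentions Z. Substituting into the earlier binding gives R := node(times(X, times(pair(Y, Y), h(X))), X).
Bind Y := X; substituting into the remaining equation gives: X =?= k. Substituting into the earlier bindings gives R := node(times(X, times(pair(X, X), h(X))), X), L := times(pair(X, X), h(X)), Z := node(times(X, times(pair(X, X), h(X))), X).
Bind X := k. Substituting into the earlier bindings gives R := node(times(k, times(pair(k, k), h(k))), k), L := times(pair(k, k), h(k)), Z := node(times(k, times(pair(k, k), h(k))), k), Y := k.
MGU = { R -> node(times(k, times(pair(k, k), h(k))), k), L -> times(pair(k, k), h(k)), Z -> node(times(k, times(pair(k, k), h(k))), k), Y -> k, X -> k }, so R -> node(times(k, times(pair(k, k), h(k))), k).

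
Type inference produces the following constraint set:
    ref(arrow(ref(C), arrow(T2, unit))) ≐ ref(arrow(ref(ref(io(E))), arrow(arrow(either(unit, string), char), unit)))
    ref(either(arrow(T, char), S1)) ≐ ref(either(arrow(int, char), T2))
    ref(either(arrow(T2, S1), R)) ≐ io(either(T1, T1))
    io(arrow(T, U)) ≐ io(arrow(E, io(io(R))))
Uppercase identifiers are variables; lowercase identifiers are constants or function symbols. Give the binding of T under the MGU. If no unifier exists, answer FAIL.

FAIL

Decompose ref/1: arrow(ref(C), arrow(T2, unit)) ≐ arrow(ref(ref(io(E))), arrow(arrow(either(unit, string), char), unit)).
Decompose arrow/2: ref(C) ≐ ref(ref(io(E))),  arrow(T2, unit) ≐ arrow(arrow(either(unit, string), char), unit).
Decompose ref/1: C ≐ ref(io(E)).
Bind C := ref(io(E)); no other remaining equation mentions C.
Decompose arrow/2: T2 ≐ arrow(either(unit, string), char),  unit ≐ unit.
Bind T2 := arrow(either(unit, string), char); substituting into the 2 remaining equations that mention T2 gives: ref(either(arrow(T, char), S1)) ≐ ref(either(arrow(int, char), arrow(either(unit, string), char))),  ref(either(arrow(arrow(either(unit, string), char), S1), R)) ≐ io(either(T1, T1)).
Delete trivial equation unit ≐ unit.
Decompose ref/1: either(arrow(T, char), S1) ≐ either(arrow(int, char), arrow(either(unit, string), char)).
Decompose either/2: arrow(T, char) ≐ arrow(int, char),  S1 ≐ arrow(either(unit, string), char).
Decompose arrow/2: T ≐ int,  char ≐ char.
Bind T := int; substituting into the one remaining equation that mentions T gives: io(arrow(int, U)) ≐ io(arrow(E, io(io(R)))).
Delete trivial equation char ≐ char.
Bind S1 := arrow(either(unit, string), char); substituting into the one remaining equation that mentions S1 gives: ref(either(arrow(arrow(either(unit, string), char), arrow(either(unit, string), char)), R)) ≐ io(either(T1, T1)).
Clash: head symbols differ (ref/1 vs io/1); no unifier exists.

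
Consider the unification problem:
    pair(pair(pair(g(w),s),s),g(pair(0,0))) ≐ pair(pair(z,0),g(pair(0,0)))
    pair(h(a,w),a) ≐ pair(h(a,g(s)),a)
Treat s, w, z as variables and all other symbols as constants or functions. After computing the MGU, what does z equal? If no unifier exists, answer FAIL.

pair(g(g(0)),0)

Decompose pair/2: pair(pair(g(w),s),s) ≐ pair(z,0),  g(pair(0,0)) ≐ g(pair(0,0)).
Decompose pair/2: pair(g(w),s) ≐ z,  s ≐ 0.
Bind z := pair(g(w),s); no other remaining equation mentions z.
Bind s := 0; substituting into the one remaining equation that mentions s gives: pair(h(a,w),a) ≐ pair(h(a,g(0)),a). Substituting into the earlier binding gives z := pair(g(w),0).
Delete trivial equation g(pair(0,0)) ≐ g(pair(0,0)).
Decompose pair/2: h(a,w) ≐ h(a,g(0)),  a ≐ a.
Decompose h/2: a ≐ a,  w ≐ g(0).
Delete trivial equation a ≐ a.
Bind w := g(0); no other remaining equation mentions w. Substituting into the earlier binding gives z := pair(g(g(0)),0).
Delete trivial equation a ≐ a.
MGU = { z ↦ pair(g(g(0)),0), s ↦ 0, w ↦ g(0) }, so z ↦ pair(g(g(0)),0).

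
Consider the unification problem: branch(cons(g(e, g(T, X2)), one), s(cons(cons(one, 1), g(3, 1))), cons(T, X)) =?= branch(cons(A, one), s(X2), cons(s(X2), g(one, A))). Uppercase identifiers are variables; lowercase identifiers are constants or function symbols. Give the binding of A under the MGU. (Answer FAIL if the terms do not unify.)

Decompose branch/3: cons(g(e, g(T, X2)), one) =?= cons(A, one),  s(cons(cons(one, 1), g(3, 1))) =?= s(X2),  cons(T, X) =?= cons(s(X2), g(one, A)).
Decompose cons/2: g(e, g(T, X2)) =?= A,  one =?= one.
Bind A := g(e, g(T, X2)); substituting into the one remaining equation that mentions A gives: cons(T, X) =?= cons(s(X2), g(one, g(e, g(T, X2)))).
Delete trivial equation one =?= one.
Decompose s/1: cons(cons(one, 1), g(3, 1)) =?= X2.
Bind X2 := cons(cons(one, 1), g(3, 1)); substituting into the remaining equation gives: cons(T, X) =?= cons(s(cons(cons(one, 1), g(3, 1))), g(one, g(e, g(T, cons(cons(one, 1), g(3, 1)))))). Substituting into the earlier binding gives A := g(e, g(T, cons(cons(one, 1), g(3, 1)))).
Decompose cons/2: T =?= s(cons(cons(one, 1), g(3, 1))),  X =?= g(one, g(e, g(T, cons(cons(one, 1), g(3, 1))))).
Bind T := s(cons(cons(one, 1), g(3, 1))); substituting into the remaining equation gives: X =?= g(one, g(e, g(s(cons(cons(one, 1), g(3, 1))), cons(cons(one, 1), g(3, 1))))). Substituting into the earlier binding gives A := g(e, g(s(cons(cons(one, 1), g(3, 1))), cons(cons(one, 1), g(3, 1)))).
Bind X := g(one, g(e, g(s(cons(cons(one, 1), g(3, 1))), cons(cons(one, 1), g(3, 1))))).
MGU = { A := g(e, g(s(cons(cons(one, 1), g(3, 1))), cons(cons(one, 1), g(3, 1)))), X2 := cons(cons(one, 1), g(3, 1)), T := s(cons(cons(one, 1), g(3, 1))), X := g(one, g(e, g(s(cons(cons(one, 1), g(3, 1))), cons(cons(one, 1), g(3, 1))))) }, so A := g(e, g(s(cons(cons(one, 1), g(3, 1))), cons(cons(one, 1), g(3, 1)))).

g(e, g(s(cons(cons(one, 1), g(3, 1))), cons(cons(one, 1), g(3, 1))))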